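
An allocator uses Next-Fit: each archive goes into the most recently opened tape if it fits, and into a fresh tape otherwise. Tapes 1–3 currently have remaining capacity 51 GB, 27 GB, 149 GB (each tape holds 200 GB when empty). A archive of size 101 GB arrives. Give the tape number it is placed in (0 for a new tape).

Next-Fit only looks at tape 3, which has 149 GB free.
101 GB fits there.

3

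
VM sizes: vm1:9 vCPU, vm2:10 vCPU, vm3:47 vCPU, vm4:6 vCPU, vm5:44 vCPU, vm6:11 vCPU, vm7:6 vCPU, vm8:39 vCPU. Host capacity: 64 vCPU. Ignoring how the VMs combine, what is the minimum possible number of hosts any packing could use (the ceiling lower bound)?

Total size = 9 + 10 + 47 + 6 + 44 + 11 + 6 + 39 = 172 vCPU.
⌈172 / 64⌉ = 3.

3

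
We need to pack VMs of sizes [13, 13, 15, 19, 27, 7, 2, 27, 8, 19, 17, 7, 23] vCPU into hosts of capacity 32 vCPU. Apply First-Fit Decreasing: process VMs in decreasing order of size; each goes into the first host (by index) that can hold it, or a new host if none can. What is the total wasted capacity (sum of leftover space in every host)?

Sorted descending: 27, 27, 23, 19, 19, 17, 15, 13, 13, 8, 7, 7, 2.
27 vCPU → host 1 (remaining 5 vCPU)
27 vCPU → host 2 (remaining 5 vCPU)
23 vCPU → host 3 (remaining 9 vCPU)
19 vCPU → host 4 (remaining 13 vCPU)
19 vCPU → host 5 (remaining 13 vCPU)
17 vCPU → host 6 (remaining 15 vCPU)
15 vCPU → host 6 (remaining 0 vCPU)
13 vCPU → host 4 (remaining 0 vCPU)
13 vCPU → host 5 (remaining 0 vCPU)
8 vCPU → host 3 (remaining 1 vCPU)
7 vCPU → host 7 (remaining 25 vCPU)
7 vCPU → host 7 (remaining 18 vCPU)
2 vCPU → host 1 (remaining 3 vCPU)
7 hosts × 32 vCPU = 224 vCPU; used 197 vCPU; unused 27 vCPU.

27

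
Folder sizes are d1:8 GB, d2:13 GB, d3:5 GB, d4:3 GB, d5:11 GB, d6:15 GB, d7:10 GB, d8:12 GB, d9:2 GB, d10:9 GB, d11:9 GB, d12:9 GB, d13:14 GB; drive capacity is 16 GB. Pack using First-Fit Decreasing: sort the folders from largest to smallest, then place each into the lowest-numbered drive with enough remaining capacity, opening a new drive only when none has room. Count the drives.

10

Sorted descending: 15, 14, 13, 12, 11, 10, 9, 9, 9, 8, 5, 3, 2.
15 GB → drive 1 (remaining 1 GB)
14 GB → drive 2 (remaining 2 GB)
13 GB → drive 3 (remaining 3 GB)
12 GB → drive 4 (remaining 4 GB)
11 GB → drive 5 (remaining 5 GB)
10 GB → drive 6 (remaining 6 GB)
9 GB → drive 7 (remaining 7 GB)
9 GB → drive 8 (remaining 7 GB)
9 GB → drive 9 (remaining 7 GB)
8 GB → drive 10 (remaining 8 GB)
5 GB → drive 5 (remaining 0 GB)
3 GB → drive 3 (remaining 0 GB)
2 GB → drive 2 (remaining 0 GB)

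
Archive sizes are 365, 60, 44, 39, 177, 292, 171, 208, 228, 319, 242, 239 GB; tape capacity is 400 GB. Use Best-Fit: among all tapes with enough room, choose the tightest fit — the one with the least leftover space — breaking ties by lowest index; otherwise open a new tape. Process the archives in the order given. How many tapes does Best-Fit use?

Put 365 GB in tape 1; 35 GB remain.
Put 60 GB in tape 2; 340 GB remain.
Put 44 GB in tape 2; 296 GB remain.
Put 39 GB in tape 2; 257 GB remain.
Put 177 GB in tape 2; 80 GB remain.
Put 292 GB in tape 3; 108 GB remain.
Put 171 GB in tape 4; 229 GB remain.
Put 208 GB in tape 4; 21 GB remain.
Put 228 GB in tape 5; 172 GB remain.
Put 319 GB in tape 6; 81 GB remain.
Put 242 GB in tape 7; 158 GB remain.
Put 239 GB in tape 8; 161 GB remain.

8 tapes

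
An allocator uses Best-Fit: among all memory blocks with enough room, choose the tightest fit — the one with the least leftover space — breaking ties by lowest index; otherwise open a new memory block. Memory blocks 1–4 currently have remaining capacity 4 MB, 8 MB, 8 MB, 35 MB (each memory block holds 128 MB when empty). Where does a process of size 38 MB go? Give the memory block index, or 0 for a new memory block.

No memory block has ≥ 38 MB free, so a new memory block is opened.

0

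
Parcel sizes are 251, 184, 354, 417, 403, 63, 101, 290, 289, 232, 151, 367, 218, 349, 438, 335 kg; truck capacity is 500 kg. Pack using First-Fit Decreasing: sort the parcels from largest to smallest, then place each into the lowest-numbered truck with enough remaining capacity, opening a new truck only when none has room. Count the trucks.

11

Sorted descending: 438, 417, 403, 367, 354, 349, 335, 290, 289, 251, 232, 218, 184, 151, 101, 63.
truck 1: place 438 kg, 62 kg left
truck 2: place 417 kg, 83 kg left
truck 3: place 403 kg, 97 kg left
truck 4: place 367 kg, 133 kg left
truck 5: place 354 kg, 146 kg left
truck 6: place 349 kg, 151 kg left
truck 7: place 335 kg, 165 kg left
truck 8: place 290 kg, 210 kg left
truck 9: place 289 kg, 211 kg left
truck 10: place 251 kg, 249 kg left
truck 10: place 232 kg, 17 kg left
truck 11: place 218 kg, 282 kg left
truck 8: place 184 kg, 26 kg left
truck 6: place 151 kg, 0 kg left
truck 4: place 101 kg, 32 kg left
truck 2: place 63 kg, 20 kg left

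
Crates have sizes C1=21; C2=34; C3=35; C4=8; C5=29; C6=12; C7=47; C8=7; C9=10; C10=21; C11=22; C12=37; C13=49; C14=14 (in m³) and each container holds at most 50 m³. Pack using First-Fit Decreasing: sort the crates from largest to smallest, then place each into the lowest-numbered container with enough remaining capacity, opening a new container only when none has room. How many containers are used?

8

Sorted descending: 49, 47, 37, 35, 34, 29, 22, 21, 21, 14, 12, 10, 8, 7.
49 m³ → container 1 (remaining 1 m³)
47 m³ → container 2 (remaining 3 m³)
37 m³ → container 3 (remaining 13 m³)
35 m³ → container 4 (remaining 15 m³)
34 m³ → container 5 (remaining 16 m³)
29 m³ → container 6 (remaining 21 m³)
22 m³ → container 7 (remaining 28 m³)
21 m³ → container 6 (remaining 0 m³)
21 m³ → container 7 (remaining 7 m³)
14 m³ → container 4 (remaining 1 m³)
12 m³ → container 3 (remaining 1 m³)
10 m³ → container 5 (remaining 6 m³)
8 m³ → container 8 (remaining 42 m³)
7 m³ → container 7 (remaining 0 m³)
Final containers: [49] [47] [37,12] [35,14] [34,10] [29,21] [22,21,7] [8].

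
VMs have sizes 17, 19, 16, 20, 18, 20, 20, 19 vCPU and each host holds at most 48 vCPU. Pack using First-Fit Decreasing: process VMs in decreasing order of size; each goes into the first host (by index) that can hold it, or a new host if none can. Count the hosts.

4 hosts

Sorted descending: 20, 20, 20, 19, 19, 18, 17, 16.
host 1: place 20 vCPU, 28 vCPU left
host 1: place 20 vCPU, 8 vCPU left
host 2: place 20 vCPU, 28 vCPU left
host 2: place 19 vCPU, 9 vCPU left
host 3: place 19 vCPU, 29 vCPU left
host 3: place 18 vCPU, 11 vCPU left
host 4: place 17 vCPU, 31 vCPU left
host 4: place 16 vCPU, 15 vCPU left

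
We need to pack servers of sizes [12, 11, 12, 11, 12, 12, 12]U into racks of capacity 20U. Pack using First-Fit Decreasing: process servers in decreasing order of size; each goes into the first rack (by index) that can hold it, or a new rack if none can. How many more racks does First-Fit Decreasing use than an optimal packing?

0

First-Fit Decreasing: [12] [12] [12] [12] [12] [11] [11] → 7 racks.
7 servers exceed 10U (half the capacity), and no two of those can share a rack, so at least 7 racks are needed.
So 7 is already optimal.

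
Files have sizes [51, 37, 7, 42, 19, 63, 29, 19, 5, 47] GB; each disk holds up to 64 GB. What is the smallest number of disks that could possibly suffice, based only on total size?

5 disks

Total size = 51 + 37 + 7 + 42 + 19 + 63 + 29 + 19 + 5 + 47 = 319 GB.
⌈319 / 64⌉ = 5.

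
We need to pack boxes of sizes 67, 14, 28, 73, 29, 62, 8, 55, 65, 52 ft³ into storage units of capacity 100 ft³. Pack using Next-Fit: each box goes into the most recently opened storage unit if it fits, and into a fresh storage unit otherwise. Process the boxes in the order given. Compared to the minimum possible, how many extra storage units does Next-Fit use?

Next-Fit: [67,14] [28] [73] [29,62,8] [55] [65] [52] → 7 storage units.
6 boxes exceed 50 ft³ (half the capacity), and no two of those can share a storage unit, so at least 6 storage units are needed.
An optimal packing achieves that bound: [73,14,8] [67,29] [65,28] [62] [55] [52] → 6 storage units.
Excess: 7 − 6 = 1.

1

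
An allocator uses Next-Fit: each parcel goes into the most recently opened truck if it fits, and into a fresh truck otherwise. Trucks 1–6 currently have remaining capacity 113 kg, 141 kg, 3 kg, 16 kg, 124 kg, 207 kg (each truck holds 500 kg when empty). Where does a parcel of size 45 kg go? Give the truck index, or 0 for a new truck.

6

Next-Fit only looks at truck 6, which has 207 kg free.
45 kg fits there.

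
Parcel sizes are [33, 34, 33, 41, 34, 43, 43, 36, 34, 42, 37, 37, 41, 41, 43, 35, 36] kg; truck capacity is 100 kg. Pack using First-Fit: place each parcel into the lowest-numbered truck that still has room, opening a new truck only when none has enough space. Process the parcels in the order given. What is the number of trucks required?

33 kg → truck 1 (remaining 67 kg)
34 kg → truck 1 (remaining 33 kg)
33 kg → truck 1 (remaining 0 kg)
41 kg → truck 2 (remaining 59 kg)
34 kg → truck 2 (remaining 25 kg)
43 kg → truck 3 (remaining 57 kg)
43 kg → truck 3 (remaining 14 kg)
36 kg → truck 4 (remaining 64 kg)
34 kg → truck 4 (remaining 30 kg)
42 kg → truck 5 (remaining 58 kg)
37 kg → truck 5 (remaining 21 kg)
37 kg → truck 6 (remaining 63 kg)
41 kg → truck 6 (remaining 22 kg)
41 kg → truck 7 (remaining 59 kg)
43 kg → truck 7 (remaining 16 kg)
35 kg → truck 8 (remaining 65 kg)
36 kg → truck 8 (remaining 29 kg)

8 trucks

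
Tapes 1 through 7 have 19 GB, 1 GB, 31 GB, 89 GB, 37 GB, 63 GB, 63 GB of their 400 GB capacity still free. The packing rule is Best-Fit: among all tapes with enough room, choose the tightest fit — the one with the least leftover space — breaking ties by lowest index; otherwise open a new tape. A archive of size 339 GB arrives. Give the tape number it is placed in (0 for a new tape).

No tape has ≥ 339 GB free, so a new tape is opened.

0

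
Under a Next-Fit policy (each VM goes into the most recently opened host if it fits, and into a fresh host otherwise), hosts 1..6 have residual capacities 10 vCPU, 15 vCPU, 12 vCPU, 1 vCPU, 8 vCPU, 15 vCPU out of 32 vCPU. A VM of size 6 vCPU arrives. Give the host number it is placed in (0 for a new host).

Next-Fit only looks at host 6, which has 15 vCPU free.
6 vCPU fits there.

6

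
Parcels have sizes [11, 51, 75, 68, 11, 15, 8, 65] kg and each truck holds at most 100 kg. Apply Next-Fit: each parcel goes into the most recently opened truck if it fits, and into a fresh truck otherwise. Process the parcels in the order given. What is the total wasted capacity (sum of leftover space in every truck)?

96

truck 1: place 11 kg, 89 kg left
truck 1: place 51 kg, 38 kg left
truck 2: place 75 kg, 25 kg left
truck 3: place 68 kg, 32 kg left
truck 3: place 11 kg, 21 kg left
truck 3: place 15 kg, 6 kg left
truck 4: place 8 kg, 92 kg left
truck 4: place 65 kg, 27 kg left
4 trucks × 100 kg = 400 kg; used 304 kg; unused 96 kg.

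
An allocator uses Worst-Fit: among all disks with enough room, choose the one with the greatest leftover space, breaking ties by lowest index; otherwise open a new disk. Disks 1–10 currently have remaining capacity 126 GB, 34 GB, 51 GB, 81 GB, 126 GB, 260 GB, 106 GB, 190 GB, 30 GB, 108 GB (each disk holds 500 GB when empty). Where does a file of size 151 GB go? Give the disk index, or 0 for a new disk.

6

Disks with room: disk 6 (260 GB), disk 8 (190 GB).
Most room is disk 6 with 260 GB free.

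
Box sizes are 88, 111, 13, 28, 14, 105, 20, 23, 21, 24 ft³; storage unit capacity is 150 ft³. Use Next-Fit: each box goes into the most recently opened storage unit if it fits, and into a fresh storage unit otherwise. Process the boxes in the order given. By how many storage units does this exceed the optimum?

Next-Fit: [88] [111,13] [28,14,105] [20,23,21,24] → 4 storage units.
Total size 447 ft³; any packing needs at least ⌈447/150⌉ = 3 storage units.
An optimal packing achieves that bound: [111,24,14] [105,23,21] [88,28,20,13] → 3 storage units.
Excess: 4 − 3 = 1.

1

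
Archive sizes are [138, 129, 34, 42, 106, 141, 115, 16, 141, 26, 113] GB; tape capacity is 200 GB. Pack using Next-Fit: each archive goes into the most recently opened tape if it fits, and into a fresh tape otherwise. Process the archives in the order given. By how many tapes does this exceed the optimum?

Next-Fit: [138] [129,34] [42,106] [141] [115,16] [141,26] [113] → 7 tapes.
7 archives exceed 100 GB (half the capacity), and no two of those can share a tape, so at least 7 tapes are needed.
So 7 is already optimal.

0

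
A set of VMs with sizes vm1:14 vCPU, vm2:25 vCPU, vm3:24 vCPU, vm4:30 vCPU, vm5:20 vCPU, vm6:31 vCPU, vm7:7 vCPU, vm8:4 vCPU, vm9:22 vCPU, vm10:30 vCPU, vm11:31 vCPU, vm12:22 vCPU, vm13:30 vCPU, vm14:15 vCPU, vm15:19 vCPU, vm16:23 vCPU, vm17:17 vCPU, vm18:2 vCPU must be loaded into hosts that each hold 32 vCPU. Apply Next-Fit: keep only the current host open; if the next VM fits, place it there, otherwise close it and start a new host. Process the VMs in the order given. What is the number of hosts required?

16

vm1 (14 vCPU) → host 1 (remaining 18 vCPU)
vm2 (25 vCPU) → host 2 (remaining 7 vCPU)
vm3 (24 vCPU) → host 3 (remaining 8 vCPU)
vm4 (30 vCPU) → host 4 (remaining 2 vCPU)
vm5 (20 vCPU) → host 5 (remaining 12 vCPU)
vm6 (31 vCPU) → host 6 (remaining 1 vCPU)
vm7 (7 vCPU) → host 7 (remaining 25 vCPU)
vm8 (4 vCPU) → host 7 (remaining 21 vCPU)
vm9 (22 vCPU) → host 8 (remaining 10 vCPU)
vm10 (30 vCPU) → host 9 (remaining 2 vCPU)
vm11 (31 vCPU) → host 10 (remaining 1 vCPU)
vm12 (22 vCPU) → host 11 (remaining 10 vCPU)
vm13 (30 vCPU) → host 12 (remaining 2 vCPU)
vm14 (15 vCPU) → host 13 (remaining 17 vCPU)
vm15 (19 vCPU) → host 14 (remaining 13 vCPU)
vm16 (23 vCPU) → host 15 (remaining 9 vCPU)
vm17 (17 vCPU) → host 16 (remaining 15 vCPU)
vm18 (2 vCPU) → host 16 (remaining 13 vCPU)
Final hosts: [14] [25] [24] [30] [20] [31] [7,4] [22] [30] [31] [22] [30] [15] [19] [23] [17,2].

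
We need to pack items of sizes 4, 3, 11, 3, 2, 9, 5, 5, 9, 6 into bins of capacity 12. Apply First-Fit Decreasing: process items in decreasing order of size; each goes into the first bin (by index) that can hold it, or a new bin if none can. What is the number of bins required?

5

Sorted descending: 11, 9, 9, 6, 5, 5, 4, 3, 3, 2.
bin 1: place 11, 1 left
bin 2: place 9, 3 left
bin 3: place 9, 3 left
bin 4: place 6, 6 left
bin 4: place 5, 1 left
bin 5: place 5, 7 left
bin 5: place 4, 3 left
bin 2: place 3, 0 left
bin 3: place 3, 0 left
bin 5: place 2, 1 left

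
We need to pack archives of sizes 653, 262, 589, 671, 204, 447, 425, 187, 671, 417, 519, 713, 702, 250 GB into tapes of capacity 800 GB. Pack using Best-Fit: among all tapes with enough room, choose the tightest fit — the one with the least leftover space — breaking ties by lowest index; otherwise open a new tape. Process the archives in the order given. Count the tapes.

10

tape 1: place 653 GB, 147 GB left
tape 2: place 262 GB, 538 GB left
tape 3: place 589 GB, 211 GB left
tape 4: place 671 GB, 129 GB left
tape 3: place 204 GB, 7 GB left
tape 2: place 447 GB, 91 GB left
tape 5: place 425 GB, 375 GB left
tape 5: place 187 GB, 188 GB left
tape 6: place 671 GB, 129 GB left
tape 7: place 417 GB, 383 GB left
tape 8: place 519 GB, 281 GB left
tape 9: place 713 GB, 87 GB left
tape 10: place 702 GB, 98 GB left
tape 8: place 250 GB, 31 GB left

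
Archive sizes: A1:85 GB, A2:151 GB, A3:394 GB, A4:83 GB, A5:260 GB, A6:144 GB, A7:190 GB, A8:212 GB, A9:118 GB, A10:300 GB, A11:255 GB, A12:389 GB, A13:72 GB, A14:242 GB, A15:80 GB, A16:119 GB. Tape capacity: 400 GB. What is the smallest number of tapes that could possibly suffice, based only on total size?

8 tapes

Total size = 85 + 151 + 394 + 83 + 260 + 144 + 190 + 212 + 118 + 300 + 255 + 389 + 72 + 242 + 80 + 119 = 3094 GB.
⌈3094 / 400⌉ = 8.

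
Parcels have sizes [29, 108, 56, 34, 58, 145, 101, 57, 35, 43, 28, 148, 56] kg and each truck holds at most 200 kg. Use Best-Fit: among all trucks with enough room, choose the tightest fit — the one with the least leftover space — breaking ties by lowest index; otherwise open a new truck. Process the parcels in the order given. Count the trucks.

5

Put 29 kg in truck 1; 171 kg remain.
Put 108 kg in truck 1; 63 kg remain.
Put 56 kg in truck 1; 7 kg remain.
Put 34 kg in truck 2; 166 kg remain.
Put 58 kg in truck 2; 108 kg remain.
Put 145 kg in truck 3; 55 kg remain.
Put 101 kg in truck 2; 7 kg remain.
Put 57 kg in truck 4; 143 kg remain.
Put 35 kg in truck 3; 20 kg remain.
Put 43 kg in truck 4; 100 kg remain.
Put 28 kg in truck 4; 72 kg remain.
Put 148 kg in truck 5; 52 kg remain.
Put 56 kg in truck 4; 16 kg remain.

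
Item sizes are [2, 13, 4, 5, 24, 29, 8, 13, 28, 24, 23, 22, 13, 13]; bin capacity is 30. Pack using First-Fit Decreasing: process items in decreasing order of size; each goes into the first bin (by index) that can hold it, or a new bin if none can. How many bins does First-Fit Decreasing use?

8

Sorted descending: 29, 28, 24, 24, 23, 22, 13, 13, 13, 13, 8, 5, 4, 2.
Put 29 in bin 1; 1 remain.
Put 28 in bin 2; 2 remain.
Put 24 in bin 3; 6 remain.
Put 24 in bin 4; 6 remain.
Put 23 in bin 5; 7 remain.
Put 22 in bin 6; 8 remain.
Put 13 in bin 7; 17 remain.
Put 13 in bin 7; 4 remain.
Put 13 in bin 8; 17 remain.
Put 13 in bin 8; 4 remain.
Put 8 in bin 6; 0 remain.
Put 5 in bin 3; 1 remain.
Put 4 in bin 4; 2 remain.
Put 2 in bin 2; 0 remain.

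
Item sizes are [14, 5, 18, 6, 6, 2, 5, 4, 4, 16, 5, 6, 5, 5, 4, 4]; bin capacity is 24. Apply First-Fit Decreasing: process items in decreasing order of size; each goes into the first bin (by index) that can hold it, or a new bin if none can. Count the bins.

5

Sorted descending: 18, 16, 14, 6, 6, 6, 5, 5, 5, 5, 5, 4, 4, 4, 4, 2.
18 → bin 1 (remaining 6)
16 → bin 2 (remaining 8)
14 → bin 3 (remaining 10)
6 → bin 1 (remaining 0)
6 → bin 2 (remaining 2)
6 → bin 3 (remaining 4)
5 → bin 4 (remaining 19)
5 → bin 4 (remaining 14)
5 → bin 4 (remaining 9)
5 → bin 4 (remaining 4)
5 → bin 5 (remaining 19)
4 → bin 3 (remaining 0)
4 → bin 4 (remaining 0)
4 → bin 5 (remaining 15)
4 → bin 5 (remaining 11)
2 → bin 2 (remaining 0)
Final bins: [18,6] [16,6,2] [14,6,4] [5,5,5,5,4] [5,4,4].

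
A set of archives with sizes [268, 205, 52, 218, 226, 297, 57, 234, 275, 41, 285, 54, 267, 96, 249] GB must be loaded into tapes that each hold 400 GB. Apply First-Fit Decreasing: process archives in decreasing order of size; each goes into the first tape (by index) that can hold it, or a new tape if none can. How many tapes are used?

10

Sorted descending: 297, 285, 275, 268, 267, 249, 234, 226, 218, 205, 96, 57, 54, 52, 41.
Put 297 GB in tape 1; 103 GB remain.
Put 285 GB in tape 2; 115 GB remain.
Put 275 GB in tape 3; 125 GB remain.
Put 268 GB in tape 4; 132 GB remain.
Put 267 GB in tape 5; 133 GB remain.
Put 249 GB in tape 6; 151 GB remain.
Put 234 GB in tape 7; 166 GB remain.
Put 226 GB in tape 8; 174 GB remain.
Put 218 GB in tape 9; 182 GB remain.
Put 205 GB in tape 10; 195 GB remain.
Put 96 GB in tape 1; 7 GB remain.
Put 57 GB in tape 2; 58 GB remain.
Put 54 GB in tape 2; 4 GB remain.
Put 52 GB in tape 3; 73 GB remain.
Put 41 GB in tape 3; 32 GB remain.
Final tapes: [297,96] [285,57,54] [275,52,41] [268] [267] [249] [234] [226] [218] [205].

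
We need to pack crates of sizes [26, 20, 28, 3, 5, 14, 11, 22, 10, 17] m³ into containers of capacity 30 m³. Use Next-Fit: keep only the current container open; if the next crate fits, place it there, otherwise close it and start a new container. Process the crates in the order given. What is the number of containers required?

Put 26 m³ in container 1; 4 m³ remain.
Put 20 m³ in container 2; 10 m³ remain.
Put 28 m³ in container 3; 2 m³ remain.
Put 3 m³ in container 4; 27 m³ remain.
Put 5 m³ in container 4; 22 m³ remain.
Put 14 m³ in container 4; 8 m³ remain.
Put 11 m³ in container 5; 19 m³ remain.
Put 22 m³ in container 6; 8 m³ remain.
Put 10 m³ in container 7; 20 m³ remain.
Put 17 m³ in container 7; 3 m³ remain.

7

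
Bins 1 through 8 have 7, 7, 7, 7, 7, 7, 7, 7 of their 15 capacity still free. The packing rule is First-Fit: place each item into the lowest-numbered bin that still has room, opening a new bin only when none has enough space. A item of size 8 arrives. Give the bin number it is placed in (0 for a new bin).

0

No bin has ≥ 8 free, so a new bin is opened.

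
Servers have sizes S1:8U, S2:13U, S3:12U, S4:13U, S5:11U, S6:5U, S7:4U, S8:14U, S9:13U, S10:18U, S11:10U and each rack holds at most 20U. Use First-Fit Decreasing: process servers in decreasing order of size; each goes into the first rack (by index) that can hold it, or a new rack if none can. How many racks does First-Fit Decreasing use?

Sorted descending: 18, 14, 13, 13, 13, 12, 11, 10, 8, 5, 4.
Put 18U in rack 1; 2U remain.
Put 14U in rack 2; 6U remain.
Put 13U in rack 3; 7U remain.
Put 13U in rack 4; 7U remain.
Put 13U in rack 5; 7U remain.
Put 12U in rack 6; 8U remain.
Put 11U in rack 7; 9U remain.
Put 10U in rack 8; 10U remain.
Put 8U in rack 6; 0U remain.
Put 5U in rack 2; 1U remain.
Put 4U in rack 3; 3U remain.
Final racks: [18] [14,5] [13,4] [13] [13] [12,8] [11] [10].

8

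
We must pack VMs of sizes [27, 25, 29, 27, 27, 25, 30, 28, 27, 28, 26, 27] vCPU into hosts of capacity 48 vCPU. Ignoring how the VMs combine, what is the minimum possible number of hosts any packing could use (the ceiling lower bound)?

7

Total size = 27 + 25 + 29 + 27 + 27 + 25 + 30 + 28 + 27 + 28 + 26 + 27 = 326 vCPU.
⌈326 / 48⌉ = 7.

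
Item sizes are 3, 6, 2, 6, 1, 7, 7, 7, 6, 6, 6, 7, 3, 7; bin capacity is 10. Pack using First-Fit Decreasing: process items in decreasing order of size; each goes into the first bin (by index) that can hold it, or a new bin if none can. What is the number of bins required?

Sorted descending: 7, 7, 7, 7, 7, 6, 6, 6, 6, 6, 3, 3, 2, 1.
Put 7 in bin 1; 3 remain.
Put 7 in bin 2; 3 remain.
Put 7 in bin 3; 3 remain.
Put 7 in bin 4; 3 remain.
Put 7 in bin 5; 3 remain.
Put 6 in bin 6; 4 remain.
Put 6 in bin 7; 4 remain.
Put 6 in bin 8; 4 remain.
Put 6 in bin 9; 4 remain.
Put 6 in bin 10; 4 remain.
Put 3 in bin 1; 0 remain.
Put 3 in bin 2; 0 remain.
Put 2 in bin 3; 1 remain.
Put 1 in bin 3; 0 remain.
Final bins: [7,3] [7,3] [7,2,1] [7] [7] [6] [6] [6] [6] [6].

10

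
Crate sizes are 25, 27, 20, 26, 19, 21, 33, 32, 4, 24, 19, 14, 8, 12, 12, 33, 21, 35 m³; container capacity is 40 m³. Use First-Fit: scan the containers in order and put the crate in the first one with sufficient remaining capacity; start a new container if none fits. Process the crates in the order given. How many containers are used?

11

Put 25 m³ in container 1; 15 m³ remain.
Put 27 m³ in container 2; 13 m³ remain.
Put 20 m³ in container 3; 20 m³ remain.
Put 26 m³ in container 4; 14 m³ remain.
Put 19 m³ in container 3; 1 m³ remain.
Put 21 m³ in container 5; 19 m³ remain.
Put 33 m³ in container 6; 7 m³ remain.
Put 32 m³ in container 7; 8 m³ remain.
Put 4 m³ in container 1; 11 m³ remain.
Put 24 m³ in container 8; 16 m³ remain.
Put 19 m³ in container 5; 0 m³ remain.
Put 14 m³ in container 4; 0 m³ remain.
Put 8 m³ in container 1; 3 m³ remain.
Put 12 m³ in container 2; 1 m³ remain.
Put 12 m³ in container 8; 4 m³ remain.
Put 33 m³ in container 9; 7 m³ remain.
Put 21 m³ in container 10; 19 m³ remain.
Put 35 m³ in container 11; 5 m³ remain.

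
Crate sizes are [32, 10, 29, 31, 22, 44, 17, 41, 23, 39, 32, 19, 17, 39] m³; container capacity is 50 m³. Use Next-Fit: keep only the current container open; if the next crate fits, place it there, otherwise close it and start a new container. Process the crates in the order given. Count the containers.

Put 32 m³ in container 1; 18 m³ remain.
Put 10 m³ in container 1; 8 m³ remain.
Put 29 m³ in container 2; 21 m³ remain.
Put 31 m³ in container 3; 19 m³ remain.
Put 22 m³ in container 4; 28 m³ remain.
Put 44 m³ in container 5; 6 m³ remain.
Put 17 m³ in container 6; 33 m³ remain.
Put 41 m³ in container 7; 9 m³ remain.
Put 23 m³ in container 8; 27 m³ remain.
Put 39 m³ in container 9; 11 m³ remain.
Put 32 m³ in container 10; 18 m³ remain.
Put 19 m³ in container 11; 31 m³ remain.
Put 17 m³ in container 11; 14 m³ remain.
Put 39 m³ in container 12; 11 m³ remain.
Final containers: [32,10] [29] [31] [22] [44] [17] [41] [23] [39] [32] [19,17] [39].

12 containers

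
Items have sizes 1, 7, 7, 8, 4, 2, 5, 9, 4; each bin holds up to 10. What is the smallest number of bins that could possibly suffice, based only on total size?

Total size = 1 + 7 + 7 + 8 + 4 + 2 + 5 + 9 + 4 = 47.
⌈47 / 10⌉ = 5.

5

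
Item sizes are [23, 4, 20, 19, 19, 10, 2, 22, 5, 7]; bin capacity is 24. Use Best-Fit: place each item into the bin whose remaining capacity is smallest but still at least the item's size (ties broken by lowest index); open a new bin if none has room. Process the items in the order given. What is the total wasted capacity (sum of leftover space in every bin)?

13

23 → bin 1 (remaining 1)
4 → bin 2 (remaining 20)
20 → bin 2 (remaining 0)
19 → bin 3 (remaining 5)
19 → bin 4 (remaining 5)
10 → bin 5 (remaining 14)
2 → bin 3 (remaining 3)
22 → bin 6 (remaining 2)
5 → bin 4 (remaining 0)
7 → bin 5 (remaining 7)
6 bins × 24 = 144; used 131; unused 13.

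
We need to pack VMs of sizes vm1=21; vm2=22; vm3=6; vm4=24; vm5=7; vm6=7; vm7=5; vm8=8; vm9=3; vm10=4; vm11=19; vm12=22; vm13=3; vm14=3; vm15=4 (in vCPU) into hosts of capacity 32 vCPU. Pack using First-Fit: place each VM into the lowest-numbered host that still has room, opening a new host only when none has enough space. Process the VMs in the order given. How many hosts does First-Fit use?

vm1 (21 vCPU) → host 1 (remaining 11 vCPU)
vm2 (22 vCPU) → host 2 (remaining 10 vCPU)
vm3 (6 vCPU) → host 1 (remaining 5 vCPU)
vm4 (24 vCPU) → host 3 (remaining 8 vCPU)
vm5 (7 vCPU) → host 2 (remaining 3 vCPU)
vm6 (7 vCPU) → host 3 (remaining 1 vCPU)
vm7 (5 vCPU) → host 1 (remaining 0 vCPU)
vm8 (8 vCPU) → host 4 (remaining 24 vCPU)
vm9 (3 vCPU) → host 2 (remaining 0 vCPU)
vm10 (4 vCPU) → host 4 (remaining 20 vCPU)
vm11 (19 vCPU) → host 4 (remaining 1 vCPU)
vm12 (22 vCPU) → host 5 (remaining 10 vCPU)
vm13 (3 vCPU) → host 5 (remaining 7 vCPU)
vm14 (3 vCPU) → host 5 (remaining 4 vCPU)
vm15 (4 vCPU) → host 5 (remaining 0 vCPU)
Final hosts: [21,6,5] [22,7,3] [24,7] [8,4,19] [22,3,3,4].

5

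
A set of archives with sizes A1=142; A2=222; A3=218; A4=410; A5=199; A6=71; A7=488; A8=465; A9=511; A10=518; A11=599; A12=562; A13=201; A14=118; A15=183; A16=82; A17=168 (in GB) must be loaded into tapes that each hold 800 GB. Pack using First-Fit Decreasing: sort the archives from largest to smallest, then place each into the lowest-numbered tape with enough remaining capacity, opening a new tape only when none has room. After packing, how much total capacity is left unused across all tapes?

443

Sorted descending: 599, 562, 518, 511, 488, 465, 410, 222, 218, 201, 199, 183, 168, 142, 118, 82, 71.
tape 1: place 599 GB, 201 GB left
tape 2: place 562 GB, 238 GB left
tape 3: place 518 GB, 282 GB left
tape 4: place 511 GB, 289 GB left
tape 5: place 488 GB, 312 GB left
tape 6: place 465 GB, 335 GB left
tape 7: place 410 GB, 390 GB left
tape 2: place 222 GB, 16 GB left
tape 3: place 218 GB, 64 GB left
tape 1: place 201 GB, 0 GB left
tape 4: place 199 GB, 90 GB left
tape 5: place 183 GB, 129 GB left
tape 6: place 168 GB, 167 GB left
tape 6: place 142 GB, 25 GB left
tape 5: place 118 GB, 11 GB left
tape 4: place 82 GB, 8 GB left
tape 7: place 71 GB, 319 GB left
7 tapes × 800 GB = 5600 GB; used 5157 GB; unused 443 GB.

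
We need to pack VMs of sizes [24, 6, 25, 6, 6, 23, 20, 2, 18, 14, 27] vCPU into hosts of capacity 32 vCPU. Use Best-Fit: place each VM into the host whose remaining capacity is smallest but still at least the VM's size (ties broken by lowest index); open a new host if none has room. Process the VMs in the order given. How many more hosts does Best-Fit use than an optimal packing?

0

Best-Fit: [24,6,2] [25,6] [6,23] [20] [18,14] [27] → 6 hosts.
Total size 171 vCPU; any packing needs at least ⌈171/32⌉ = 6 hosts.
So 6 is already optimal.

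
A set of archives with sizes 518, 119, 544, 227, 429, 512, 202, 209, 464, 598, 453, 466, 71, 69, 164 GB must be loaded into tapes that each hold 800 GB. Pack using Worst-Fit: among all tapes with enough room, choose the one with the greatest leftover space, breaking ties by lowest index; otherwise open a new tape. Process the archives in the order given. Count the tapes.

8 tapes

tape 1: place 518 GB, 282 GB left
tape 1: place 119 GB, 163 GB left
tape 2: place 544 GB, 256 GB left
tape 2: place 227 GB, 29 GB left
tape 3: place 429 GB, 371 GB left
tape 4: place 512 GB, 288 GB left
tape 3: place 202 GB, 169 GB left
tape 4: place 209 GB, 79 GB left
tape 5: place 464 GB, 336 GB left
tape 6: place 598 GB, 202 GB left
tape 7: place 453 GB, 347 GB left
tape 8: place 466 GB, 334 GB left
tape 7: place 71 GB, 276 GB left
tape 5: place 69 GB, 267 GB left
tape 8: place 164 GB, 170 GB left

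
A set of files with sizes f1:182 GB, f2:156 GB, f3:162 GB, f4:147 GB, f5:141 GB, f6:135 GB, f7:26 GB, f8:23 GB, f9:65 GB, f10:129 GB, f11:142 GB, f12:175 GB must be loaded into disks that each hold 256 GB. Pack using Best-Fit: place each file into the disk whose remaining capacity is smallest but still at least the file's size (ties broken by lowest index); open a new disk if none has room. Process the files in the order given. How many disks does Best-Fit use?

disk 1: place f1 (182 GB), 74 GB left
disk 2: place f2 (156 GB), 100 GB left
disk 3: place f3 (162 GB), 94 GB left
disk 4: place f4 (147 GB), 109 GB left
disk 5: place f5 (141 GB), 115 GB left
disk 6: place f6 (135 GB), 121 GB left
disk 1: place f7 (26 GB), 48 GB left
disk 1: place f8 (23 GB), 25 GB left
disk 3: place f9 (65 GB), 29 GB left
disk 7: place f10 (129 GB), 127 GB left
disk 8: place f11 (142 GB), 114 GB left
disk 9: place f12 (175 GB), 81 GB left
Final disks: [182,26,23] [156] [162,65] [147] [141] [135] [129] [142] [175].

9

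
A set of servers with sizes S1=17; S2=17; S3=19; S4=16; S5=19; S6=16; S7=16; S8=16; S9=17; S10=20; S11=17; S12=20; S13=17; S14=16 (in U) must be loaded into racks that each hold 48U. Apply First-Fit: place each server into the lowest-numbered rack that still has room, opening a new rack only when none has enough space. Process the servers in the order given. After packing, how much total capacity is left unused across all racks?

93

S1 (17U) → rack 1 (remaining 31U)
S2 (17U) → rack 1 (remaining 14U)
S3 (19U) → rack 2 (remaining 29U)
S4 (16U) → rack 2 (remaining 13U)
S5 (19U) → rack 3 (remaining 29U)
S6 (16U) → rack 3 (remaining 13U)
S7 (16U) → rack 4 (remaining 32U)
S8 (16U) → rack 4 (remaining 16U)
S9 (17U) → rack 5 (remaining 31U)
S10 (20U) → rack 5 (remaining 11U)
S11 (17U) → rack 6 (remaining 31U)
S12 (20U) → rack 6 (remaining 11U)
S13 (17U) → rack 7 (remaining 31U)
S14 (16U) → rack 4 (remaining 0U)
7 racks × 48U = 336U; used 243U; unused 93U.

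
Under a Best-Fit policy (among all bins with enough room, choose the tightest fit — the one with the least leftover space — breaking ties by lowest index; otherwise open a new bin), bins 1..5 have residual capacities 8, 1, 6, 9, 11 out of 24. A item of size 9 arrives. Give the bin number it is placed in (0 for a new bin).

4

Bins with room: bin 4 (9), bin 5 (11).
Tightest fit is bin 4 with 9 free.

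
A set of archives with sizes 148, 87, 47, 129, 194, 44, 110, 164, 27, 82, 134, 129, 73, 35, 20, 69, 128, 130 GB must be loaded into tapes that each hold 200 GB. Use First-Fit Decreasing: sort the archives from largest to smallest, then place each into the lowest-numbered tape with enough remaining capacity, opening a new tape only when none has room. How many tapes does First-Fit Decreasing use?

Sorted descending: 194, 164, 148, 134, 130, 129, 129, 128, 110, 87, 82, 73, 69, 47, 44, 35, 27, 20.
Put 194 GB in tape 1; 6 GB remain.
Put 164 GB in tape 2; 36 GB remain.
Put 148 GB in tape 3; 52 GB remain.
Put 134 GB in tape 4; 66 GB remain.
Put 130 GB in tape 5; 70 GB remain.
Put 129 GB in tape 6; 71 GB remain.
Put 129 GB in tape 7; 71 GB remain.
Put 128 GB in tape 8; 72 GB remain.
Put 110 GB in tape 9; 90 GB remain.
Put 87 GB in tape 9; 3 GB remain.
Put 82 GB in tape 10; 118 GB remain.
Put 73 GB in tape 10; 45 GB remain.
Put 69 GB in tape 5; 1 GB remain.
Put 47 GB in tape 3; 5 GB remain.
Put 44 GB in tape 4; 22 GB remain.
Put 35 GB in tape 2; 1 GB remain.
Put 27 GB in tape 6; 44 GB remain.
Put 20 GB in tape 4; 2 GB remain.

10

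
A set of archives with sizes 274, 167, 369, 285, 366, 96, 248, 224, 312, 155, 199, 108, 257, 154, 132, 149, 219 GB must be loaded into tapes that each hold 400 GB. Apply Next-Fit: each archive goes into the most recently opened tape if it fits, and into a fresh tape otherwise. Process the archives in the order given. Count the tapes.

12

tape 1: place 274 GB, 126 GB left
tape 2: place 167 GB, 233 GB left
tape 3: place 369 GB, 31 GB left
tape 4: place 285 GB, 115 GB left
tape 5: place 366 GB, 34 GB left
tape 6: place 96 GB, 304 GB left
tape 6: place 248 GB, 56 GB left
tape 7: place 224 GB, 176 GB left
tape 8: place 312 GB, 88 GB left
tape 9: place 155 GB, 245 GB left
tape 9: place 199 GB, 46 GB left
tape 10: place 108 GB, 292 GB left
tape 10: place 257 GB, 35 GB left
tape 11: place 154 GB, 246 GB left
tape 11: place 132 GB, 114 GB left
tape 12: place 149 GB, 251 GB left
tape 12: place 219 GB, 32 GB left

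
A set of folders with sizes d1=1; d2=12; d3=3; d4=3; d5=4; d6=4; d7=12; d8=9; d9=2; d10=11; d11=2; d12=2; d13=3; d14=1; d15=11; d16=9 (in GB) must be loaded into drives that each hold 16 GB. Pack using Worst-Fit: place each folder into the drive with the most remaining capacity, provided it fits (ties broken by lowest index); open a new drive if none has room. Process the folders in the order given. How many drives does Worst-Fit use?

7

Put d1 (1 GB) in drive 1; 15 GB remain.
Put d2 (12 GB) in drive 1; 3 GB remain.
Put d3 (3 GB) in drive 1; 0 GB remain.
Put d4 (3 GB) in drive 2; 13 GB remain.
Put d5 (4 GB) in drive 2; 9 GB remain.
Put d6 (4 GB) in drive 2; 5 GB remain.
Put d7 (12 GB) in drive 3; 4 GB remain.
Put d8 (9 GB) in drive 4; 7 GB remain.
Put d9 (2 GB) in drive 4; 5 GB remain.
Put d10 (11 GB) in drive 5; 5 GB remain.
Put d11 (2 GB) in drive 2; 3 GB remain.
Put d12 (2 GB) in drive 4; 3 GB remain.
Put d13 (3 GB) in drive 5; 2 GB remain.
Put d14 (1 GB) in drive 3; 3 GB remain.
Put d15 (11 GB) in drive 6; 5 GB remain.
Put d16 (9 GB) in drive 7; 7 GB remain.
Final drives: [1,12,3] [3,4,4,2] [12,1] [9,2,2] [11,3] [11] [9].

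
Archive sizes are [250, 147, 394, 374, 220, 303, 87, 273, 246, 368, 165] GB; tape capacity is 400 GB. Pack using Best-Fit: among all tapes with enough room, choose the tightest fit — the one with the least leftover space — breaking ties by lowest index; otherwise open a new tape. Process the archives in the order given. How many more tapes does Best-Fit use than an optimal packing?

Best-Fit: [250,147] [394] [374] [220,165] [303,87] [273] [246] [368] → 8 tapes.
Total size 2827 GB; any packing needs at least ⌈2827/400⌉ = 8 tapes.
So 8 is already optimal.

0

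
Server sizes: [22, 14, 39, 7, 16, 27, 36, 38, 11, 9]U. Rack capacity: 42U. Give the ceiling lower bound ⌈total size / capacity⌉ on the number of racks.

6 racks

Total size = 22 + 14 + 39 + 7 + 16 + 27 + 36 + 38 + 11 + 9 = 219U.
⌈219 / 42⌉ = 6.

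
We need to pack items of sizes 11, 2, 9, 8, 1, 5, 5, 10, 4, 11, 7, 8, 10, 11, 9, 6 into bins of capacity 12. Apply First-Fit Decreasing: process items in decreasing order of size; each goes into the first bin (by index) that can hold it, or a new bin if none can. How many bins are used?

Sorted descending: 11, 11, 11, 10, 10, 9, 9, 8, 8, 7, 6, 5, 5, 4, 2, 1.
11 → bin 1 (remaining 1)
11 → bin 2 (remaining 1)
11 → bin 3 (remaining 1)
10 → bin 4 (remaining 2)
10 → bin 5 (remaining 2)
9 → bin 6 (remaining 3)
9 → bin 7 (remaining 3)
8 → bin 8 (remaining 4)
8 → bin 9 (remaining 4)
7 → bin 10 (remaining 5)
6 → bin 11 (remaining 6)
5 → bin 10 (remaining 0)
5 → bin 11 (remaining 1)
4 → bin 8 (remaining 0)
2 → bin 4 (remaining 0)
1 → bin 1 (remaining 0)
Final bins: [11,1] [11] [11] [10,2] [10] [9] [9] [8,4] [8] [7,5] [6,5].

11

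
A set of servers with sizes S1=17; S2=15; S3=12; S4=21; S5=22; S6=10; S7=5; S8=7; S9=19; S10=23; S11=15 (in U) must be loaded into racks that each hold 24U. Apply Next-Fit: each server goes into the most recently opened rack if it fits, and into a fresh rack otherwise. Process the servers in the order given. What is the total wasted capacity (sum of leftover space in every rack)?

50

Put S1 (17U) in rack 1; 7U remain.
Put S2 (15U) in rack 2; 9U remain.
Put S3 (12U) in rack 3; 12U remain.
Put S4 (21U) in rack 4; 3U remain.
Put S5 (22U) in rack 5; 2U remain.
Put S6 (10U) in rack 6; 14U remain.
Put S7 (5U) in rack 6; 9U remain.
Put S8 (7U) in rack 6; 2U remain.
Put S9 (19U) in rack 7; 5U remain.
Put S10 (23U) in rack 8; 1U remain.
Put S11 (15U) in rack 9; 9U remain.
9 racks × 24U = 216U; used 166U; unused 50U.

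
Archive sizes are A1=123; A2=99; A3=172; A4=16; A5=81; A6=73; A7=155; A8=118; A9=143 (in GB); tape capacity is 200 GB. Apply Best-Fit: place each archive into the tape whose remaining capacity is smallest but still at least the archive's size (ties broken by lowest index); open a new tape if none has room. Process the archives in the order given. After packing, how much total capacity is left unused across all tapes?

tape 1: place A1 (123 GB), 77 GB left
tape 2: place A2 (99 GB), 101 GB left
tape 3: place A3 (172 GB), 28 GB left
tape 3: place A4 (16 GB), 12 GB left
tape 2: place A5 (81 GB), 20 GB left
tape 1: place A6 (73 GB), 4 GB left
tape 4: place A7 (155 GB), 45 GB left
tape 5: place A8 (118 GB), 82 GB left
tape 6: place A9 (143 GB), 57 GB left
6 tapes × 200 GB = 1200 GB; used 980 GB; unused 220 GB.

220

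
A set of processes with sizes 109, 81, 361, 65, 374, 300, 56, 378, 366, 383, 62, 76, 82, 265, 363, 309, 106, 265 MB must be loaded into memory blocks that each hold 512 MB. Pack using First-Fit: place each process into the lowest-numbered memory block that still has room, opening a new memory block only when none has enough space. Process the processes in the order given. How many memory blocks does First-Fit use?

109 MB → memory block 1 (remaining 403 MB)
81 MB → memory block 1 (remaining 322 MB)
361 MB → memory block 2 (remaining 151 MB)
65 MB → memory block 1 (remaining 257 MB)
374 MB → memory block 3 (remaining 138 MB)
300 MB → memory block 4 (remaining 212 MB)
56 MB → memory block 1 (remaining 201 MB)
378 MB → memory block 5 (remaining 134 MB)
366 MB → memory block 6 (remaining 146 MB)
383 MB → memory block 7 (remaining 129 MB)
62 MB → memory block 1 (remaining 139 MB)
76 MB → memory block 1 (remaining 63 MB)
82 MB → memory block 2 (remaining 69 MB)
265 MB → memory block 8 (remaining 247 MB)
363 MB → memory block 9 (remaining 149 MB)
309 MB → memory block 10 (remaining 203 MB)
106 MB → memory block 3 (remaining 32 MB)
265 MB → memory block 11 (remaining 247 MB)

11 memory blocks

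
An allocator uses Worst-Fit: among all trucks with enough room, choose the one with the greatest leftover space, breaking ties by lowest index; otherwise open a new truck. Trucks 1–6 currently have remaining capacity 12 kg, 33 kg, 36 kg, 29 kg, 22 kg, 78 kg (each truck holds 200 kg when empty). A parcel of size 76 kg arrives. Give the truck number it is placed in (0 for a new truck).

Trucks with room: truck 6 (78 kg).
Most room is truck 6 with 78 kg free.

6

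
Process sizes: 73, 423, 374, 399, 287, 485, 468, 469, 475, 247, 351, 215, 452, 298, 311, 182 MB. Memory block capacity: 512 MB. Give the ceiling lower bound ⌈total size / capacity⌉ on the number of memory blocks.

11 memory blocks

Total size = 73 + 423 + 374 + 399 + 287 + 485 + 468 + 469 + 475 + 247 + 351 + 215 + 452 + 298 + 311 + 182 = 5509 MB.
⌈5509 / 512⌉ = 11.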